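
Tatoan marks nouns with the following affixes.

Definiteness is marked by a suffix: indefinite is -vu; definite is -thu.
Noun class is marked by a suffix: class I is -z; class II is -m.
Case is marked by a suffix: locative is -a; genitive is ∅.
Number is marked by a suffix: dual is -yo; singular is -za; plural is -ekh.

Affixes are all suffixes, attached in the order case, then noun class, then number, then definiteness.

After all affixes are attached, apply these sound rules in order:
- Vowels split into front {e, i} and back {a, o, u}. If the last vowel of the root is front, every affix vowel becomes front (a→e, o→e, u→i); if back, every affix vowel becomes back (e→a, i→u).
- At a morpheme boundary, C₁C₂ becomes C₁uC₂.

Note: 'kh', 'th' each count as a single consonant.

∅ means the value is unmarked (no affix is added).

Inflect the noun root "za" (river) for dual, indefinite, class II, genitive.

zamuyovu

case = genitive: zero marking, form stays za.
Attach noun class class II -m → zam.
Attach number dual -yo → zamyo.
Attach definiteness indefinite -vu → zamyovu.
Vowel harmony: no change.
Apply epenthesis: zamyovu → zamuyovu.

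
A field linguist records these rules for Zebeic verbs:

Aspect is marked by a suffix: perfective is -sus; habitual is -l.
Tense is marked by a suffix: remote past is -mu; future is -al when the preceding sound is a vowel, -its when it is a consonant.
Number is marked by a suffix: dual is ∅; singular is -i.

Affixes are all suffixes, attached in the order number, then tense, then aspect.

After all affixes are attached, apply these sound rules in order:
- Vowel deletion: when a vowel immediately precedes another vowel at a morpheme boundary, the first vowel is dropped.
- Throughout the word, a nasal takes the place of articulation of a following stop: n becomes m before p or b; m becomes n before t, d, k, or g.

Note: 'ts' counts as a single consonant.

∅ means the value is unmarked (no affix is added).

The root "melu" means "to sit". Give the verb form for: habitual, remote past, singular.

melimul

Attach number singular -i → melui.
Attach tense remote past -mu → meluimu.
Attach aspect habitual -l → meluimul.
Apply vowel deletion: meluimul → melimul.
Nasal assimilation: no change.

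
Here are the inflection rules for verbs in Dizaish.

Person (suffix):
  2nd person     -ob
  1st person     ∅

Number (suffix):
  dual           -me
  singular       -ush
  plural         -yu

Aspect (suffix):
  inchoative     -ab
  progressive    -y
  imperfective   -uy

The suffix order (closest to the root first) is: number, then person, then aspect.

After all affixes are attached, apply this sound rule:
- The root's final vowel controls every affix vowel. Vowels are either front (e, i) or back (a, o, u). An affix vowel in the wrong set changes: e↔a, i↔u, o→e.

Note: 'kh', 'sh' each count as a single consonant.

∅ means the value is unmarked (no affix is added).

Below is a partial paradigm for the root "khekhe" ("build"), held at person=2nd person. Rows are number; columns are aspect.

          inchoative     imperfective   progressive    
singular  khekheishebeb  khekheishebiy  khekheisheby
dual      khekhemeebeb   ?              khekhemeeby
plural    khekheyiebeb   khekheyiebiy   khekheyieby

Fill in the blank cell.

khekhemeebiy

Attach number dual -me → khekheme.
Attach person 2nd person -ob → khekhemeob.
Attach aspect imperfective -uy → khekhemeobuy.
Apply vowel harmony: khekhemeobuy → khekhemeebiy.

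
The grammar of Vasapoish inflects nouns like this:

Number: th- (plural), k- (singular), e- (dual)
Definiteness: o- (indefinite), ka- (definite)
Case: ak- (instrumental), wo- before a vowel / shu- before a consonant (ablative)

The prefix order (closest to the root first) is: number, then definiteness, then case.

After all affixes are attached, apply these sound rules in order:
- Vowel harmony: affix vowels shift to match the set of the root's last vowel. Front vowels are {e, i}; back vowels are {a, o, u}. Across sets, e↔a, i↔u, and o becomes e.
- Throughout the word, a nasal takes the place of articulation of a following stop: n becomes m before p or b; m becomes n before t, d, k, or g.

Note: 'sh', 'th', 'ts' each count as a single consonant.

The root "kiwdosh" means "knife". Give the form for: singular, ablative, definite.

Attach number singular k- → kkiwdosh.
Attach definiteness definite ka- → kakkiwdosh.
Attach case ablative shu- (before consonant 'k') → shukakkiwdosh.
Vowel harmony: no change.
Nasal assimilation: no change.

shukakkiwdosh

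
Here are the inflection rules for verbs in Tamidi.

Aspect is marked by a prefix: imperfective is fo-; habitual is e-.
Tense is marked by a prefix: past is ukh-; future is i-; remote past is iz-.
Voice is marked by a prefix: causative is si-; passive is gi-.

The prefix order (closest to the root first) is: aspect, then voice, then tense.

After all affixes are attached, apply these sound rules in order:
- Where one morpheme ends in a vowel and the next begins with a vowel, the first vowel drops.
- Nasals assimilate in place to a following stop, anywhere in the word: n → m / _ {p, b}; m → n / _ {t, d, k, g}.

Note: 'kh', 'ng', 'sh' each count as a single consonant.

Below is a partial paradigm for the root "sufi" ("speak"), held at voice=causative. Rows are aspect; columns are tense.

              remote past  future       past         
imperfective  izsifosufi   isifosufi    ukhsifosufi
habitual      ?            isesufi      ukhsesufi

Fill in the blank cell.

Attach aspect habitual e- → esufi.
Attach voice causative si- → siesufi.
Attach tense remote past iz- → izsiesufi.
Apply vowel deletion: izsiesufi → izsesufi.
Nasal assimilation: no change.

izsesufi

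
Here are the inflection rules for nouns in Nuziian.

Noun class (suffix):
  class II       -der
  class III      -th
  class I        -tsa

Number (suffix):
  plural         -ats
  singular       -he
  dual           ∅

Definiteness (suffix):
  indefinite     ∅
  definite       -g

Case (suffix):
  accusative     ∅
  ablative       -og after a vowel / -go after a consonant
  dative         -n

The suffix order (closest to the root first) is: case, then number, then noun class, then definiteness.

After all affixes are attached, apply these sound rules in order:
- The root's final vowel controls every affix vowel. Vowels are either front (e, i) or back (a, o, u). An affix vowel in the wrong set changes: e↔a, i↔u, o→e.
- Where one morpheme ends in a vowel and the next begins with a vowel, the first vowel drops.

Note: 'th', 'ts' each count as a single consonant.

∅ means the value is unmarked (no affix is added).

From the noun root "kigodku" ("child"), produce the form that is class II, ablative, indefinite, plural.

Attach case ablative -og (after vowel 'u') → kigodkuog.
Attach number plural -ats → kigodkuogats.
Attach noun class class II -der → kigodkuogatsder.
definiteness = indefinite: zero marking, form stays kigodkuogatsder.
Apply vowel harmony: kigodkuogatsder → kigodkuogatsdar.
Apply vowel deletion: kigodkuogatsdar → kigodkogatsdar.

kigodkogatsdar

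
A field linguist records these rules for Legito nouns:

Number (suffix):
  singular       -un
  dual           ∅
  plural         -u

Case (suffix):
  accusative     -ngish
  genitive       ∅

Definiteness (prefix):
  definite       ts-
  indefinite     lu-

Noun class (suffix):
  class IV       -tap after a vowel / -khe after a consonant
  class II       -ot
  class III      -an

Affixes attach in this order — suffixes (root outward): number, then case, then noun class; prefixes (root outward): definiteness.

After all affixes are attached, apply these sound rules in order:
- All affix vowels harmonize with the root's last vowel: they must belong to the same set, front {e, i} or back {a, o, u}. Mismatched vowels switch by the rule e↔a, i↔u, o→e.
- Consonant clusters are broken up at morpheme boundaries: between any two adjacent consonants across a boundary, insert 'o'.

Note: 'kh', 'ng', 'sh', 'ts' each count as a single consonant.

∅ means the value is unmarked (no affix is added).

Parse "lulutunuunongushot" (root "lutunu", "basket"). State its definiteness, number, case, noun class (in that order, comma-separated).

indefinite, singular, accusative, class II

Segment: lu-lutunu-un-ngish-ot.
definiteness: lu- → indefinite.
number: -un → singular.
case: -ngish → accusative.
noun class: -ot → class II.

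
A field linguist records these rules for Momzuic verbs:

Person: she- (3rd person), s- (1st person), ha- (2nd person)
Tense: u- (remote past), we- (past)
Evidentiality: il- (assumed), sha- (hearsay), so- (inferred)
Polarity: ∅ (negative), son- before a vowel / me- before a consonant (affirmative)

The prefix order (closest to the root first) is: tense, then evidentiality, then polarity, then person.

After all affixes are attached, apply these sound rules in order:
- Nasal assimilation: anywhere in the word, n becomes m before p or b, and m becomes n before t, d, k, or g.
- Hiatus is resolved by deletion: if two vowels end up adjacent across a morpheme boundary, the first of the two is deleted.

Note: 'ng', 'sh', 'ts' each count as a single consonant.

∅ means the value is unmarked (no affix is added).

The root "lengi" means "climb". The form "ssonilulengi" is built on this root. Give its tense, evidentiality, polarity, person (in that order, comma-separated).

remote past, assumed, affirmative, 1st person

Segment: s-son-il-u-lengi.
tense: u- → remote past.
evidentiality: il- → assumed.
polarity: son/me- → affirmative.
person: s- → 1st person.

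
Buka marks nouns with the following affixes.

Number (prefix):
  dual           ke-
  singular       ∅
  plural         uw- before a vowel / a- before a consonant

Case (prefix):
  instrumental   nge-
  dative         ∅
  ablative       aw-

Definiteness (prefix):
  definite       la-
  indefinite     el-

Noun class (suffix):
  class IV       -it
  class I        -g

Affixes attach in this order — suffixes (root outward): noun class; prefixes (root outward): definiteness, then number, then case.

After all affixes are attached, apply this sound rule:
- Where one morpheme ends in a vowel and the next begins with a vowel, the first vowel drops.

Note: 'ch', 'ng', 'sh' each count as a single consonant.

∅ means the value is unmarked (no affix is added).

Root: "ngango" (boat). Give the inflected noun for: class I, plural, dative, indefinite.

uwelngangog

Attach noun class class I -g → ngangog.
Attach definiteness indefinite el- → elngangog.
Attach number plural uw- (before vowel 'e') → uwelngangog.
case = dative: zero marking, form stays uwelngangog.
Vowel deletion: no change.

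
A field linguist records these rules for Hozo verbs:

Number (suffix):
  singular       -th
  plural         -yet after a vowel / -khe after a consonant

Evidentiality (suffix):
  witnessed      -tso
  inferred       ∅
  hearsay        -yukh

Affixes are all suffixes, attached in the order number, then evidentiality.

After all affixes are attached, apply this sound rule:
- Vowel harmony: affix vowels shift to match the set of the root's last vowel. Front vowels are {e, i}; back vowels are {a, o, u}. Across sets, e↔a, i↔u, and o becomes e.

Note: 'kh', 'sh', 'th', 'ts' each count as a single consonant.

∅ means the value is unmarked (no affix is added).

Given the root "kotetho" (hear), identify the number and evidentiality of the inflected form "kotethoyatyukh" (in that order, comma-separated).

plural, hearsay

Segment: kotetho-yet-yukh.
number: -yet/khe → plural.
evidentiality: -yukh → hearsay.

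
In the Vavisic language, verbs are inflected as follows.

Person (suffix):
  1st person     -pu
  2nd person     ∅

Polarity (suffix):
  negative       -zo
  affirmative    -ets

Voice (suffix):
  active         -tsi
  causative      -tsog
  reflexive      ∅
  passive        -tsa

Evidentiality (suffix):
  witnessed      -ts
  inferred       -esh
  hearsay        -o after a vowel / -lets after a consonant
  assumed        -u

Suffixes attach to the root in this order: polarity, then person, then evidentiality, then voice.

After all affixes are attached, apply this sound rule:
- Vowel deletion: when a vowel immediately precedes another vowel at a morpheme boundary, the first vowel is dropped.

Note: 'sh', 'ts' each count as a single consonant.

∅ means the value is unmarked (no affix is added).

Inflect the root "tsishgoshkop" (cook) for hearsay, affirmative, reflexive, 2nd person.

Attach polarity affirmative -ets → tsishgoshkopets.
person = 2nd person: zero marking, form stays tsishgoshkopets.
Attach evidentiality hearsay -lets (after consonant 'ts') → tsishgoshkopetslets.
voice = reflexive: zero marking, form stays tsishgoshkopetslets.
Vowel deletion: no change.

tsishgoshkopetslets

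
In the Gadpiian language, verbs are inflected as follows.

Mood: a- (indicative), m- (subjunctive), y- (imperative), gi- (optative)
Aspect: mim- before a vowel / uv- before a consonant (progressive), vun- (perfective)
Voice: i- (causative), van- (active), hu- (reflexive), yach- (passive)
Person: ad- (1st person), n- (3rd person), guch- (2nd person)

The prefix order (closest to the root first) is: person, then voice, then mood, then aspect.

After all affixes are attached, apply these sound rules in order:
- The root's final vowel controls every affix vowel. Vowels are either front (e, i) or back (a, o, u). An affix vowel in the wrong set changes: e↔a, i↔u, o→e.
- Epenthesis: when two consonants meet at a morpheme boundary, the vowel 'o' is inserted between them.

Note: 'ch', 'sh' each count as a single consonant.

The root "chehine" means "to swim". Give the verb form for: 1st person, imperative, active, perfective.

vinoyovenedochehine

Attach person 1st person ad- → adchehine.
Attach voice active van- → vanadchehine.
Attach mood imperative y- → yvanadchehine.
Attach aspect perfective vun- → vunyvanadchehine.
Apply vowel harmony: vunyvanadchehine → vinyvenedchehine.
Apply epenthesis: vinyvenedchehine → vinoyovenedochehine.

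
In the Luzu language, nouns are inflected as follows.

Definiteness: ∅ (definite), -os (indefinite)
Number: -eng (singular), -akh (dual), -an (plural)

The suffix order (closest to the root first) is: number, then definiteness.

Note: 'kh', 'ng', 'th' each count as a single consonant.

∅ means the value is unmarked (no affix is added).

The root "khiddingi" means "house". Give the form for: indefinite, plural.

Attach number plural -an → khiddingian.
Attach definiteness indefinite -os → khiddingianos.

khiddingianos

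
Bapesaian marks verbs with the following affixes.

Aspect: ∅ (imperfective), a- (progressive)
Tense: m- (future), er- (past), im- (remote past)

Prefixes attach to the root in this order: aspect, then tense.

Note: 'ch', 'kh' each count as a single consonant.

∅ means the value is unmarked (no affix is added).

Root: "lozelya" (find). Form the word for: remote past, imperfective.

aspect = imperfective: zero marking, form stays lozelya.
Attach tense remote past im- → imlozelya.

imlozelya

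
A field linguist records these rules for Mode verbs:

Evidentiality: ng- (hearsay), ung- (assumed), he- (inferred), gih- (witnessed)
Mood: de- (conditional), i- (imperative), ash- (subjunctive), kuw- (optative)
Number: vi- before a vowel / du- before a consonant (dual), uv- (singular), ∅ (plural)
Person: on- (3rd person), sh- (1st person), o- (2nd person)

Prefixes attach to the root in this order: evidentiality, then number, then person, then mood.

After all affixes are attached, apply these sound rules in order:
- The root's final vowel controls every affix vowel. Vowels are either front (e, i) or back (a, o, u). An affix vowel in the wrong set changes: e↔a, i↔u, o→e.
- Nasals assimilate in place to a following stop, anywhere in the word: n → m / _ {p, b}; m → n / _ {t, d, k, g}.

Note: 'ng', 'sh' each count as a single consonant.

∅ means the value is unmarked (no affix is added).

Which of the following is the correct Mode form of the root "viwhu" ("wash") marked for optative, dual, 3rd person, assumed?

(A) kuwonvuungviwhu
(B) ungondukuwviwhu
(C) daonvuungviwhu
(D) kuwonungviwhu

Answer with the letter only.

Attach evidentiality assumed ung- → ungviwhu.
Attach number dual vi- (before vowel 'u') → viungviwhu.
Attach person 3rd person on- → onviungviwhu.
Attach mood optative kuw- → kuwonviungviwhu.
Apply vowel harmony: kuwonviungviwhu → kuwonvuungviwhu.
Nasal assimilation: no change.
So the correct form is kuwonvuungviwhu, option (A).
(D) kuwonungviwhu is wrong: it uses plural instead of dual for number.
(B) ungondukuwviwhu is wrong: it has the affixes in the wrong order.
(C) daonvuungviwhu is wrong: it uses conditional instead of optative for mood.

A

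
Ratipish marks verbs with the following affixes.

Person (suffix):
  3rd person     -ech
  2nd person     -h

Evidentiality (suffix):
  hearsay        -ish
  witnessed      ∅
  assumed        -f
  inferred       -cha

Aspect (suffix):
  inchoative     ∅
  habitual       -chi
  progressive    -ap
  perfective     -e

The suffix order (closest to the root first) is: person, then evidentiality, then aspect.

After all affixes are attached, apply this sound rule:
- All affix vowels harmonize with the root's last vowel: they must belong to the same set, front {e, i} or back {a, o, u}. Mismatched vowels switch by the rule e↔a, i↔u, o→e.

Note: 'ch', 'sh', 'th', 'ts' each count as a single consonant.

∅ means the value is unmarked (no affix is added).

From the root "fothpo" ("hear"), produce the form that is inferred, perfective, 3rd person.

fothpoachchaa

Attach person 3rd person -ech → fothpoech.
Attach evidentiality inferred -cha → fothpoechcha.
Attach aspect perfective -e → fothpoechchae.
Apply vowel harmony: fothpoechchae → fothpoachchaa.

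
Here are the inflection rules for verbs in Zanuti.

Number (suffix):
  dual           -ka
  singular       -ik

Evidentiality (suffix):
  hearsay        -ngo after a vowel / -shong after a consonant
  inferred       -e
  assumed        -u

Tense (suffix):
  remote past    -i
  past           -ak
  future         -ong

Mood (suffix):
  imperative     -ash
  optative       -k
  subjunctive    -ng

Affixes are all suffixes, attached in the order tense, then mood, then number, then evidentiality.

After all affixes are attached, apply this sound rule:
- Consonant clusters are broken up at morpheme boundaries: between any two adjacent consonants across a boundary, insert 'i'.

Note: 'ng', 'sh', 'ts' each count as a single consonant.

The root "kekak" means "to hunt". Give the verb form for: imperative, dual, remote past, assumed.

kekakiashikau

Attach tense remote past -i → kekaki.
Attach mood imperative -ash → kekakiash.
Attach number dual -ka → kekakiashka.
Attach evidentiality assumed -u → kekakiashkau.
Apply epenthesis: kekakiashkau → kekakiashikau.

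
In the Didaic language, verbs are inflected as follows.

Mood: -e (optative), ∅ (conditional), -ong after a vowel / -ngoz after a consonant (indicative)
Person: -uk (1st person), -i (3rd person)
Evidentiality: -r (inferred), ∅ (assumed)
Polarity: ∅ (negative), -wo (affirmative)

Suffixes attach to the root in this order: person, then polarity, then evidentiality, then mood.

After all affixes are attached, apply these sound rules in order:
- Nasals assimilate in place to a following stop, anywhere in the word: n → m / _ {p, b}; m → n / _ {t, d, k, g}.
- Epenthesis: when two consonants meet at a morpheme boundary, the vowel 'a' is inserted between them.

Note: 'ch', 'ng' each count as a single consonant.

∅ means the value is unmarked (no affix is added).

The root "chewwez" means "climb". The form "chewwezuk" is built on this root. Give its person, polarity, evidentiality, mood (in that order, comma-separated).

1st person, negative, assumed, conditional

Segment: chewwez-uk.
person: -uk → 1st person.
polarity: ∅ → negative.
evidentiality: ∅ → assumed.
mood: ∅ → conditional.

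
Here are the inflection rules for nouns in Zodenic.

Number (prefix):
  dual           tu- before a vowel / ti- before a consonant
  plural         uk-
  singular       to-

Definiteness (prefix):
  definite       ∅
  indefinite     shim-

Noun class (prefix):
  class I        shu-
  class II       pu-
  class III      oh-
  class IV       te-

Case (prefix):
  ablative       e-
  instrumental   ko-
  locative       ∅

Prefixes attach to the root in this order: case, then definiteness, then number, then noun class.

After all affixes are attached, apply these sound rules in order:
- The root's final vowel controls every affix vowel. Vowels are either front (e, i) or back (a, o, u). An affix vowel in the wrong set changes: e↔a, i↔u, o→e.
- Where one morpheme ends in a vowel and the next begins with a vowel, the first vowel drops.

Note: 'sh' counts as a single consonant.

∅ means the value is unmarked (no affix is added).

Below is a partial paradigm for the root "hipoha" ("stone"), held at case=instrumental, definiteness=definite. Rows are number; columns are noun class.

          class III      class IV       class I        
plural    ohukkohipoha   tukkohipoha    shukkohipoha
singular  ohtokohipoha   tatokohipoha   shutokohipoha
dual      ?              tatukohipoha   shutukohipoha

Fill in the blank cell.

Attach case instrumental ko- → kohipoha.
definiteness = definite: zero marking, form stays kohipoha.
Attach number dual ti- (before consonant 'k') → tikohipoha.
Attach noun class class III oh- → ohtikohipoha.
Apply vowel harmony: ohtikohipoha → ohtukohipoha.
Vowel deletion: no change.

ohtukohipoha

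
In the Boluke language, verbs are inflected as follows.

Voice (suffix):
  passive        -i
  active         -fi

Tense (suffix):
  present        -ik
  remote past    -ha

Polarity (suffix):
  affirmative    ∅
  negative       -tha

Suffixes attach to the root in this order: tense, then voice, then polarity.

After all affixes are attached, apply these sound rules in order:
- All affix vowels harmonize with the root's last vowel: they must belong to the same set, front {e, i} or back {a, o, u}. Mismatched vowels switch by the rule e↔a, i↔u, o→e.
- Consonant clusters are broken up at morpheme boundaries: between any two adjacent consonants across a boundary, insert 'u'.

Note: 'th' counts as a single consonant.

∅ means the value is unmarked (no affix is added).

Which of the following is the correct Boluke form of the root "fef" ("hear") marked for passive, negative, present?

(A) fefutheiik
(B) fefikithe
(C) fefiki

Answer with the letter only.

Attach tense present -ik → fefik.
Attach voice passive -i → fefiki.
Attach polarity negative -tha → fefikitha.
Apply vowel harmony: fefikitha → fefikithe.
Epenthesis: no change.
So the correct form is fefikithe, option (B).
(A) fefutheiik is wrong: it has the affixes in the wrong order.
(C) fefiki is wrong: it uses affirmative instead of negative for polarity.

B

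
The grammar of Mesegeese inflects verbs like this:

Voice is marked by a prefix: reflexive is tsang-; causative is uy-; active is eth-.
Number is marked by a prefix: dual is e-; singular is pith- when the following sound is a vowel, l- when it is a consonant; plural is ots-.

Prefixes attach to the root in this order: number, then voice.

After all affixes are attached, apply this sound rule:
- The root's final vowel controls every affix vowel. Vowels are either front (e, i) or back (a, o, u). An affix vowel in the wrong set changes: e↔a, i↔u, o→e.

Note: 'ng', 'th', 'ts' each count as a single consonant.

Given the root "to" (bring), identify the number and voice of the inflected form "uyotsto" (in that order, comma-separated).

plural, causative

Segment: uy-ots-to.
number: ots- → plural.
voice: uy- → causative.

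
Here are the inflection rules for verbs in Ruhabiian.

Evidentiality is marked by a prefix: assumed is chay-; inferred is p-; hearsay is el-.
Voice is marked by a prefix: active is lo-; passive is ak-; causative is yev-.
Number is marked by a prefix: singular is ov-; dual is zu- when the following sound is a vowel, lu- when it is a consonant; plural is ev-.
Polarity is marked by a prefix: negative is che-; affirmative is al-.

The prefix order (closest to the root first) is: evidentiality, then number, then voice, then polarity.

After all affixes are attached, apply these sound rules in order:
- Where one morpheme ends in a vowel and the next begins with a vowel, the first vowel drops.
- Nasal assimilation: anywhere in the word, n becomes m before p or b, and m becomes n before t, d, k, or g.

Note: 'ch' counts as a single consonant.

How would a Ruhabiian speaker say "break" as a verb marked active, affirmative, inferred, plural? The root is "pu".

Attach evidentiality inferred p- → ppu.
Attach number plural ev- → evppu.
Attach voice active lo- → loevppu.
Attach polarity affirmative al- → alloevppu.
Apply vowel deletion: alloevppu → allevppu.
Nasal assimilation: no change.

allevppu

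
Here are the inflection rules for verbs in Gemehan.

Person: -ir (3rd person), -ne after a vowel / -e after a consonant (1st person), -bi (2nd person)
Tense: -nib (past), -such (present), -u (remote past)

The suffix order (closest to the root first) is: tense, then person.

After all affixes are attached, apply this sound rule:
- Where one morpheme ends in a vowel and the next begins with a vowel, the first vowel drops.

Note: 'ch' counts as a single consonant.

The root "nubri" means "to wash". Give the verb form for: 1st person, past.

nubrinibe

Attach tense past -nib → nubrinib.
Attach person 1st person -e (after consonant 'b') → nubrinibe.
Vowel deletion: no change.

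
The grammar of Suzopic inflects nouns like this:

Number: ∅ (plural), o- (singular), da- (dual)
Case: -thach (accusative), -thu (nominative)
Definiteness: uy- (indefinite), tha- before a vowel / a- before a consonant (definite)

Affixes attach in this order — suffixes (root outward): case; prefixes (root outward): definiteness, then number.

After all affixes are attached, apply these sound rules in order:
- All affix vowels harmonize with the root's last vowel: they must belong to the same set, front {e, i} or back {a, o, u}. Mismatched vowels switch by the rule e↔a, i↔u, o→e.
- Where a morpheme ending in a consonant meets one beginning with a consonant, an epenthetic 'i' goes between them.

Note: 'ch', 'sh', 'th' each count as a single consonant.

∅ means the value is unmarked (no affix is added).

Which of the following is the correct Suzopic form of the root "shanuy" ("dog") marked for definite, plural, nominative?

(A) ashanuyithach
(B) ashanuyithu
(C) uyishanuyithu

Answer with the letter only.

Attach definiteness definite a- (before consonant 'sh') → ashanuy.
Attach case nominative -thu → ashanuythu.
number = plural: zero marking, form stays ashanuythu.
Vowel harmony: no change.
Apply epenthesis: ashanuythu → ashanuyithu.
So the correct form is ashanuyithu, option (B).
(C) uyishanuyithu is wrong: it uses indefinite instead of definite for definiteness.
(A) ashanuyithach is wrong: it uses accusative instead of nominative for case.

B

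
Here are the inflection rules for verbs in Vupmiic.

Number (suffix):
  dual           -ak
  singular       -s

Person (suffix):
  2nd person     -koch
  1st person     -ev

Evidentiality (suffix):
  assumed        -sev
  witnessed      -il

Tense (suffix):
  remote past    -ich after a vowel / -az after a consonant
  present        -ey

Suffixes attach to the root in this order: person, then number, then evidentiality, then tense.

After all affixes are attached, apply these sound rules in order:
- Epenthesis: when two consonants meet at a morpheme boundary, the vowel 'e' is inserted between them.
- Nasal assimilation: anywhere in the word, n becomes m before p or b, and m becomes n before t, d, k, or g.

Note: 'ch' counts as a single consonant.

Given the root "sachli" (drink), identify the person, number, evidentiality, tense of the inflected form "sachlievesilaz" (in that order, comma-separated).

Segment: sachli-ev-s-il-az.
person: -ev → 1st person.
number: -s → singular.
evidentiality: -il → witnessed.
tense: -ich/az → remote past.

1st person, singular, witnessed, remote past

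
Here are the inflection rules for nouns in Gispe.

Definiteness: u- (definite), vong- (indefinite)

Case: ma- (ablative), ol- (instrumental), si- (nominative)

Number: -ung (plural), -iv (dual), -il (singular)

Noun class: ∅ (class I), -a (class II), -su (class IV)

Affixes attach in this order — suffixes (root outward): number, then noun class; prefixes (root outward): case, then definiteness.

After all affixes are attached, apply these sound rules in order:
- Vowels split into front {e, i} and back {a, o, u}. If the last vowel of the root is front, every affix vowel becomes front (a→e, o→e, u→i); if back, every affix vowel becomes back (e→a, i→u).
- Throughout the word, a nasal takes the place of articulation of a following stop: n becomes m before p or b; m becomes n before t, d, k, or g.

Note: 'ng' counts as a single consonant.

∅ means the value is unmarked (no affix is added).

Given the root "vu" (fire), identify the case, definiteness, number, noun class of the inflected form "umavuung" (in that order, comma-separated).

Segment: u-ma-vu-ung.
case: ma- → ablative.
definiteness: u- → definite.
number: -ung → plural.
noun class: ∅ → class I.

ablative, definite, plural, class I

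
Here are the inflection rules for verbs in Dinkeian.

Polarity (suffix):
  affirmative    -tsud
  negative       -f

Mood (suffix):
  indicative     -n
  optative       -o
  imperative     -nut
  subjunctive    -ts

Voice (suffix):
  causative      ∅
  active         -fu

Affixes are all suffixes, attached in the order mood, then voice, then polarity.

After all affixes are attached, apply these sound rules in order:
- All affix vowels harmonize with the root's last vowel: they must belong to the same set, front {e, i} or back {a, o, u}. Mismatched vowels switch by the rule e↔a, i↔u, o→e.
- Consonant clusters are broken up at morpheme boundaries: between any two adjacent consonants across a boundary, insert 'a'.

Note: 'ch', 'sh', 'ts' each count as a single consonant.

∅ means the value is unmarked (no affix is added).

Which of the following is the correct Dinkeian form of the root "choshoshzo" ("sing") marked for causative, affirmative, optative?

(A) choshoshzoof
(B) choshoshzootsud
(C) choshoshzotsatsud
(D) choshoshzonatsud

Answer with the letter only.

B

Attach mood optative -o → choshoshzoo.
voice = causative: zero marking, form stays choshoshzoo.
Attach polarity affirmative -tsud → choshoshzootsud.
Vowel harmony: no change.
Epenthesis: no change.
So the correct form is choshoshzootsud, option (B).
(A) choshoshzoof is wrong: it uses negative instead of affirmative for polarity.
(D) choshoshzonatsud is wrong: it uses indicative instead of optative for mood.
(C) choshoshzotsatsud is wrong: it uses subjunctive instead of optative for mood.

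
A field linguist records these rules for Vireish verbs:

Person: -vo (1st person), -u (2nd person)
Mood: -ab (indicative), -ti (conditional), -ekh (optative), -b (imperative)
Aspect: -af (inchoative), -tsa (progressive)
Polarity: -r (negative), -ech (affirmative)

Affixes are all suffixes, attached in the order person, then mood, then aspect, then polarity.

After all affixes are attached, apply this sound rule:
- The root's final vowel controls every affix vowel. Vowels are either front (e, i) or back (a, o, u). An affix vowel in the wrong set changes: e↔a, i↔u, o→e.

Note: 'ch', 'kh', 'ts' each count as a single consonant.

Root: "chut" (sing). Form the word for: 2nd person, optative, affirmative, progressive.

Attach person 2nd person -u → chutu.
Attach mood optative -ekh → chutuekh.
Attach aspect progressive -tsa → chutuekhtsa.
Attach polarity affirmative -ech → chutuekhtsaech.
Apply vowel harmony: chutuekhtsaech → chutuakhtsaach.

chutuakhtsaach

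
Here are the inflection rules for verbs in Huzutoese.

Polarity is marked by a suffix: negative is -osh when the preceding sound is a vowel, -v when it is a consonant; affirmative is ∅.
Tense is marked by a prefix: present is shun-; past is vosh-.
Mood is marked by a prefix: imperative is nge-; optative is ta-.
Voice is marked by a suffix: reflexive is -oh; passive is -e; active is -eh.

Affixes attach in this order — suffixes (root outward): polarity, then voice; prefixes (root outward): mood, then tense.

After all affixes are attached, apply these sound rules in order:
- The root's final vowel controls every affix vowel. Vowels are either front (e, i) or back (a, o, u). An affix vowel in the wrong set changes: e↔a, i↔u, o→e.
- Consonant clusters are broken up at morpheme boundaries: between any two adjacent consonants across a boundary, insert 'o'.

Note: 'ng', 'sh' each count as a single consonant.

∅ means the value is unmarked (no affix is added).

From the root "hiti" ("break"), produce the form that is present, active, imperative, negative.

shinongehitiesheh

Attach mood imperative nge- → ngehiti.
Attach polarity negative -osh (after vowel 'i') → ngehitiosh.
Attach tense present shun- → shunngehitiosh.
Attach voice active -eh → shunngehitiosheh.
Apply vowel harmony: shunngehitiosheh → shinngehitiesheh.
Apply epenthesis: shinngehitiesheh → shinongehitiesheh.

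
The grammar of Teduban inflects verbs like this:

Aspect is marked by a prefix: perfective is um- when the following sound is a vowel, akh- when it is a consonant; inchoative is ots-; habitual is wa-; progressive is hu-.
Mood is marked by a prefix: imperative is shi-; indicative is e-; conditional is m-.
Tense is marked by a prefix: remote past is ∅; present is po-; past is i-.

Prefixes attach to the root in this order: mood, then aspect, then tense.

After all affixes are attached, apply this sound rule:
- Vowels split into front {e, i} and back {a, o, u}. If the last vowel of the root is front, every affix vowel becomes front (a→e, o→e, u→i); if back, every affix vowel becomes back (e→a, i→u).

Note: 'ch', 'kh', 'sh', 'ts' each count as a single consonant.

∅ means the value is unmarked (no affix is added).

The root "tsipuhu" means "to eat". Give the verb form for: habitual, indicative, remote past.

Attach mood indicative e- → etsipuhu.
Attach aspect habitual wa- → waetsipuhu.
tense = remote past: zero marking, form stays waetsipuhu.
Apply vowel harmony: waetsipuhu → waatsipuhu.

waatsipuhu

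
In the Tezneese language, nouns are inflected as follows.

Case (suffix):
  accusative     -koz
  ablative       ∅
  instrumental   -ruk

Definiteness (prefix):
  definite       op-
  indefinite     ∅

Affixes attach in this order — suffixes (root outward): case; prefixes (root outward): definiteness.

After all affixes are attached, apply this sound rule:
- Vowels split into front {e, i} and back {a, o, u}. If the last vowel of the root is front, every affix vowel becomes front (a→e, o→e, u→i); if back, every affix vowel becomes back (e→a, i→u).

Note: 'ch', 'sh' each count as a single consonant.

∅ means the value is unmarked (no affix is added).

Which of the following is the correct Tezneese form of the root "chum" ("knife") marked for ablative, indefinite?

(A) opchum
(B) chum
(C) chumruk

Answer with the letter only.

case = ablative: zero marking, form stays chum.
definiteness = indefinite: zero marking, form stays chum.
Vowel harmony: no change.
So the correct form is chum, option (B).
(A) opchum is wrong: it uses definite instead of indefinite for definiteness.
(C) chumruk is wrong: it uses instrumental instead of ablative for case.

B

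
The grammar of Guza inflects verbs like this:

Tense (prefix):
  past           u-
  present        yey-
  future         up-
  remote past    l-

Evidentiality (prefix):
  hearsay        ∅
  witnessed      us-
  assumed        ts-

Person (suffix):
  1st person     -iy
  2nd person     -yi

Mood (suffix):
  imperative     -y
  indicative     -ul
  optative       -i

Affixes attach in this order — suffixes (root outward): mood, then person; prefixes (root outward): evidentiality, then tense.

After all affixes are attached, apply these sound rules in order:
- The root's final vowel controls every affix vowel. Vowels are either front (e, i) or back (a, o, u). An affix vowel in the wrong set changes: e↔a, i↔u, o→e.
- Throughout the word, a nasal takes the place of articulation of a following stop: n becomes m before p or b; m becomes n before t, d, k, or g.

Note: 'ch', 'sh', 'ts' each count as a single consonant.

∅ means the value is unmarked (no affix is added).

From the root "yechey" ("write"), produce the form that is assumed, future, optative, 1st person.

iptsyecheyiiy

Attach mood optative -i → yecheyi.
Attach evidentiality assumed ts- → tsyecheyi.
Attach tense future up- → uptsyecheyi.
Attach person 1st person -iy → uptsyecheyiiy.
Apply vowel harmony: uptsyecheyiiy → iptsyecheyiiy.
Nasal assimilation: no change.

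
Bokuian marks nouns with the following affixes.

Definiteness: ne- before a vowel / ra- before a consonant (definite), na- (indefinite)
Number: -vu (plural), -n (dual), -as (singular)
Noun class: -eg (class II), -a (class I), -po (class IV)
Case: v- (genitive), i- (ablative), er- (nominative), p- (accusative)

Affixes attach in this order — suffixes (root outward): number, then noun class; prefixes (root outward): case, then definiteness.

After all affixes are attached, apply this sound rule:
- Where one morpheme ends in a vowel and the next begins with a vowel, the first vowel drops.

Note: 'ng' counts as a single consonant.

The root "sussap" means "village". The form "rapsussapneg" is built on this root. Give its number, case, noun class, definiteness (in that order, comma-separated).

dual, accusative, class II, definite

Segment: ra-p-sussap-n-eg.
number: -n → dual.
case: p- → accusative.
noun class: -eg → class II.
definiteness: ne/ra- → definite.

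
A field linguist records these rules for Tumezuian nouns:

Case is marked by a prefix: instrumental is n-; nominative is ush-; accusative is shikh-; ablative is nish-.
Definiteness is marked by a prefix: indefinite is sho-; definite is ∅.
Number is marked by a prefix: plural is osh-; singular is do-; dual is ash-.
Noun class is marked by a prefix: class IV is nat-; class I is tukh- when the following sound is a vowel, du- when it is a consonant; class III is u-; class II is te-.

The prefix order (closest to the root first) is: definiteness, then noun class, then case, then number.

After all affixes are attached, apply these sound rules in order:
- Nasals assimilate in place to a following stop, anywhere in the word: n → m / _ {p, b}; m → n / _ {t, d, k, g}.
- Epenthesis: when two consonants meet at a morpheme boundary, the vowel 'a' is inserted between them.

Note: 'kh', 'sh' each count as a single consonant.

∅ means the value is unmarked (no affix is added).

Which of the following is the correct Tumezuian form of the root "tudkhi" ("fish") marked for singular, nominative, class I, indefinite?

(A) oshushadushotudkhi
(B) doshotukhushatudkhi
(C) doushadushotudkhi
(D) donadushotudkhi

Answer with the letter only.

Attach definiteness indefinite sho- → shotudkhi.
Attach noun class class I du- (before consonant 'sh') → dushotudkhi.
Attach case nominative ush- → ushdushotudkhi.
Attach number singular do- → doushdushotudkhi.
Nasal assimilation: no change.
Apply epenthesis: doushdushotudkhi → doushadushotudkhi.
So the correct form is doushadushotudkhi, option (C).
(D) donadushotudkhi is wrong: it uses instrumental instead of nominative for case.
(A) oshushadushotudkhi is wrong: it uses plural instead of singular for number.
(B) doshotukhushatudkhi is wrong: it has the affixes in the wrong order.

C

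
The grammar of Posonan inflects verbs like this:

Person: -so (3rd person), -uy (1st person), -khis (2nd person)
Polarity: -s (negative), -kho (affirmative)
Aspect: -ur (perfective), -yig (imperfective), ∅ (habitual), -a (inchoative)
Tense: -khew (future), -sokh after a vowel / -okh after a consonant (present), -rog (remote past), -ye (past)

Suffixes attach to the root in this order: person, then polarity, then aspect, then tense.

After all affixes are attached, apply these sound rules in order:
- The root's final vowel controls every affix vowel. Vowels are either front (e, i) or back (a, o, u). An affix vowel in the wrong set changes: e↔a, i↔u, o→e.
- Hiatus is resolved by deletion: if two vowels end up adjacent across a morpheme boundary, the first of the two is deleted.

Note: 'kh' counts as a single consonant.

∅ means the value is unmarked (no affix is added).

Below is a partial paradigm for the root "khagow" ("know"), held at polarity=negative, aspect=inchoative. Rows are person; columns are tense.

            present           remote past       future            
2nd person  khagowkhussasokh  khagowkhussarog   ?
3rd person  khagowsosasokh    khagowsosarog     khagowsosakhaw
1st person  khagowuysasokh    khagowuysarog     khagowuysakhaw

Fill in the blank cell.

khagowkhussakhaw

Attach person 2nd person -khis → khagowkhis.
Attach polarity negative -s → khagowkhiss.
Attach aspect inchoative -a → khagowkhissa.
Attach tense future -khew → khagowkhissakhew.
Apply vowel harmony: khagowkhissakhew → khagowkhussakhaw.
Vowel deletion: no change.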